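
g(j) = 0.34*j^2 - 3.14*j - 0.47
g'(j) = 0.68*j - 3.14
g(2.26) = -5.83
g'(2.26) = -1.60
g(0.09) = -0.75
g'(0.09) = -3.08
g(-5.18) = 24.92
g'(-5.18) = -6.66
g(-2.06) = 7.44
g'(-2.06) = -4.54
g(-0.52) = 1.25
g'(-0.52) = -3.49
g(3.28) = -7.11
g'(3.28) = -0.91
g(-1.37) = 4.47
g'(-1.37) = -4.07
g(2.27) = -5.85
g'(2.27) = -1.60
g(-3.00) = 12.01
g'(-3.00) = -5.18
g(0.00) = -0.47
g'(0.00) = -3.14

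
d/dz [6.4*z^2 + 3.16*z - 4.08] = 12.8*z + 3.16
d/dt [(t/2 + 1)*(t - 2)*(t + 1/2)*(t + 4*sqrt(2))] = 2*t^3 + 3*t^2/4 + 6*sqrt(2)*t^2 - 4*t + 2*sqrt(2)*t - 8*sqrt(2) - 1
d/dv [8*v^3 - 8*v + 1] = 24*v^2 - 8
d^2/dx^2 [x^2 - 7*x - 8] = 2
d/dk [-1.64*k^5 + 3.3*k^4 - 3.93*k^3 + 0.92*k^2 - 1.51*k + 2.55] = -8.2*k^4 + 13.2*k^3 - 11.79*k^2 + 1.84*k - 1.51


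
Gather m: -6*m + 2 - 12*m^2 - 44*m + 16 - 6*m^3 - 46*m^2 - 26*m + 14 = -6*m^3 - 58*m^2 - 76*m + 32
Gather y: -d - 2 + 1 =-d - 1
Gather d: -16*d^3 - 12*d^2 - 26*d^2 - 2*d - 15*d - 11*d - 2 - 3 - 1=-16*d^3 - 38*d^2 - 28*d - 6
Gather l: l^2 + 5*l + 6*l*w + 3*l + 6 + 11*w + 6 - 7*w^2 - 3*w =l^2 + l*(6*w + 8) - 7*w^2 + 8*w + 12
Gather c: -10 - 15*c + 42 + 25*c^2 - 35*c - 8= 25*c^2 - 50*c + 24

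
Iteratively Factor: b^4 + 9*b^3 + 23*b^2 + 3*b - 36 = (b + 4)*(b^3 + 5*b^2 + 3*b - 9) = (b + 3)*(b + 4)*(b^2 + 2*b - 3) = (b - 1)*(b + 3)*(b + 4)*(b + 3)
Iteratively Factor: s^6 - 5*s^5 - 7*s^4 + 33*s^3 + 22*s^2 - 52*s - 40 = (s + 1)*(s^5 - 6*s^4 - s^3 + 34*s^2 - 12*s - 40) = (s - 2)*(s + 1)*(s^4 - 4*s^3 - 9*s^2 + 16*s + 20) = (s - 2)*(s + 1)*(s + 2)*(s^3 - 6*s^2 + 3*s + 10) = (s - 2)^2*(s + 1)*(s + 2)*(s^2 - 4*s - 5) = (s - 5)*(s - 2)^2*(s + 1)*(s + 2)*(s + 1)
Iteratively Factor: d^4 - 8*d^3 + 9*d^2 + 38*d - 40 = (d + 2)*(d^3 - 10*d^2 + 29*d - 20) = (d - 1)*(d + 2)*(d^2 - 9*d + 20) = (d - 4)*(d - 1)*(d + 2)*(d - 5)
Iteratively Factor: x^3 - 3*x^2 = (x - 3)*(x^2) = x*(x - 3)*(x)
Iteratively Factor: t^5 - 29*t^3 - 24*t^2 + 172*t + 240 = (t - 5)*(t^4 + 5*t^3 - 4*t^2 - 44*t - 48) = (t - 5)*(t + 4)*(t^3 + t^2 - 8*t - 12) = (t - 5)*(t + 2)*(t + 4)*(t^2 - t - 6) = (t - 5)*(t - 3)*(t + 2)*(t + 4)*(t + 2)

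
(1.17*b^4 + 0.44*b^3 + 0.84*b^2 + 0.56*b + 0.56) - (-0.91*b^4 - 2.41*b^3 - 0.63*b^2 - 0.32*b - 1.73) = 2.08*b^4 + 2.85*b^3 + 1.47*b^2 + 0.88*b + 2.29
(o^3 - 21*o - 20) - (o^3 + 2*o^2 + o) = -2*o^2 - 22*o - 20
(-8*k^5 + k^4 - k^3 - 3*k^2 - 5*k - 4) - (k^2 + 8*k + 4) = -8*k^5 + k^4 - k^3 - 4*k^2 - 13*k - 8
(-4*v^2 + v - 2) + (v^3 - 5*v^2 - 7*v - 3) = v^3 - 9*v^2 - 6*v - 5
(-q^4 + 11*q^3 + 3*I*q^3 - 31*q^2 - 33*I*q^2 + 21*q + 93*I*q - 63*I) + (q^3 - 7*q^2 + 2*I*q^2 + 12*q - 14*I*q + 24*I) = -q^4 + 12*q^3 + 3*I*q^3 - 38*q^2 - 31*I*q^2 + 33*q + 79*I*q - 39*I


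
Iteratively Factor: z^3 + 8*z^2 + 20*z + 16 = (z + 2)*(z^2 + 6*z + 8) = (z + 2)*(z + 4)*(z + 2)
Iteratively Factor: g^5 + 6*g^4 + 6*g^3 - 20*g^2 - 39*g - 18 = (g + 3)*(g^4 + 3*g^3 - 3*g^2 - 11*g - 6) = (g + 1)*(g + 3)*(g^3 + 2*g^2 - 5*g - 6) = (g + 1)^2*(g + 3)*(g^2 + g - 6) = (g - 2)*(g + 1)^2*(g + 3)*(g + 3)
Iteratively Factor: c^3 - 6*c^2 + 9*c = (c)*(c^2 - 6*c + 9) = c*(c - 3)*(c - 3)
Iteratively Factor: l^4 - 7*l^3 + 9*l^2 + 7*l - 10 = (l - 2)*(l^3 - 5*l^2 - l + 5) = (l - 2)*(l + 1)*(l^2 - 6*l + 5) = (l - 2)*(l - 1)*(l + 1)*(l - 5)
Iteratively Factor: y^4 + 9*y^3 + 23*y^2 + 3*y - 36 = (y + 3)*(y^3 + 6*y^2 + 5*y - 12) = (y - 1)*(y + 3)*(y^2 + 7*y + 12) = (y - 1)*(y + 3)*(y + 4)*(y + 3)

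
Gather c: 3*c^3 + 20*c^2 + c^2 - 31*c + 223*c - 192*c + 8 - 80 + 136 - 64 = 3*c^3 + 21*c^2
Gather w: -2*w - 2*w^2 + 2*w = -2*w^2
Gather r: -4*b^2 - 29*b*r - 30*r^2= -4*b^2 - 29*b*r - 30*r^2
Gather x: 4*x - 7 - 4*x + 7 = 0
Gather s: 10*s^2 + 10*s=10*s^2 + 10*s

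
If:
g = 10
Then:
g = 10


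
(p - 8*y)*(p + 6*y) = p^2 - 2*p*y - 48*y^2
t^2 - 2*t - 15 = (t - 5)*(t + 3)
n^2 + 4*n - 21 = (n - 3)*(n + 7)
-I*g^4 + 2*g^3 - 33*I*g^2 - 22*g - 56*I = (g - 4*I)*(g - 2*I)*(g + 7*I)*(-I*g + 1)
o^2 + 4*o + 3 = (o + 1)*(o + 3)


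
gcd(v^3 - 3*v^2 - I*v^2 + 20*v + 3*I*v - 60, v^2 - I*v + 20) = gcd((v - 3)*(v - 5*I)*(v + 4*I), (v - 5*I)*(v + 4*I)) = v^2 - I*v + 20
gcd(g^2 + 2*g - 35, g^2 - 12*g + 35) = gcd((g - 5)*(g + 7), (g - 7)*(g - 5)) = g - 5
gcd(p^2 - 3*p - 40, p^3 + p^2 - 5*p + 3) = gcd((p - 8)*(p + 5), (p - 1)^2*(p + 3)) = 1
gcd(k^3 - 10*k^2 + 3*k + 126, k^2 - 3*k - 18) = k^2 - 3*k - 18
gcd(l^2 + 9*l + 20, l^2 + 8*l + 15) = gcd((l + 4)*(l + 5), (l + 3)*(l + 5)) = l + 5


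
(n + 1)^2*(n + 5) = n^3 + 7*n^2 + 11*n + 5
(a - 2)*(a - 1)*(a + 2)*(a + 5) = a^4 + 4*a^3 - 9*a^2 - 16*a + 20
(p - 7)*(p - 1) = p^2 - 8*p + 7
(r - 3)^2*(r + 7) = r^3 + r^2 - 33*r + 63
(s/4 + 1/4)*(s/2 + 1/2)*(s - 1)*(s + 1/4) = s^4/8 + 5*s^3/32 - 3*s^2/32 - 5*s/32 - 1/32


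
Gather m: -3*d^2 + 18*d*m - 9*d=-3*d^2 + 18*d*m - 9*d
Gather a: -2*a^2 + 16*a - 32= -2*a^2 + 16*a - 32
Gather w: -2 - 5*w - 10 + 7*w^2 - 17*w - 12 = 7*w^2 - 22*w - 24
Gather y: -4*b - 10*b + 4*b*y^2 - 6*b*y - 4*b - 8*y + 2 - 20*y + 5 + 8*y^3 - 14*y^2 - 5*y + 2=-18*b + 8*y^3 + y^2*(4*b - 14) + y*(-6*b - 33) + 9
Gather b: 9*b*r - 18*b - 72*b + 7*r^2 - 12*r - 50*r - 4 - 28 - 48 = b*(9*r - 90) + 7*r^2 - 62*r - 80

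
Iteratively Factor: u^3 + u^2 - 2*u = (u - 1)*(u^2 + 2*u) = (u - 1)*(u + 2)*(u)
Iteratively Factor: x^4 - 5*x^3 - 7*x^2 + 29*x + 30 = (x - 5)*(x^3 - 7*x - 6) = (x - 5)*(x - 3)*(x^2 + 3*x + 2) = (x - 5)*(x - 3)*(x + 2)*(x + 1)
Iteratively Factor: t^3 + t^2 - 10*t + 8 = (t - 2)*(t^2 + 3*t - 4) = (t - 2)*(t + 4)*(t - 1)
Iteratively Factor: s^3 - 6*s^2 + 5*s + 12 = (s - 3)*(s^2 - 3*s - 4) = (s - 4)*(s - 3)*(s + 1)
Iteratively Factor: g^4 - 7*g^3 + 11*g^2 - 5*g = (g - 1)*(g^3 - 6*g^2 + 5*g) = (g - 1)^2*(g^2 - 5*g) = (g - 5)*(g - 1)^2*(g)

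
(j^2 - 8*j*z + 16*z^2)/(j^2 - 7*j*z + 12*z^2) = (-j + 4*z)/(-j + 3*z)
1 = 1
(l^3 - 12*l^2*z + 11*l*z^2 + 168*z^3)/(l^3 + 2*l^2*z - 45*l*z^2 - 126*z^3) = (l - 8*z)/(l + 6*z)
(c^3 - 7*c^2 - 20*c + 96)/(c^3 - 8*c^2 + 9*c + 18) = (c^2 - 4*c - 32)/(c^2 - 5*c - 6)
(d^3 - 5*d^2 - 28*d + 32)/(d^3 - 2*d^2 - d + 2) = (d^2 - 4*d - 32)/(d^2 - d - 2)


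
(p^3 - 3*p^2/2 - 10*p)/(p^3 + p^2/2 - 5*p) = (p - 4)/(p - 2)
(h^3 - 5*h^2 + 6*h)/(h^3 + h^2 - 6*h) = (h - 3)/(h + 3)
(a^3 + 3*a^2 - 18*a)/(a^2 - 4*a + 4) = a*(a^2 + 3*a - 18)/(a^2 - 4*a + 4)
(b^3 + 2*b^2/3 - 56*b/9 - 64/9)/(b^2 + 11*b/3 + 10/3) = (9*b^2 - 12*b - 32)/(3*(3*b + 5))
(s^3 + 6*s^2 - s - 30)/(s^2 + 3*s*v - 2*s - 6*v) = (s^2 + 8*s + 15)/(s + 3*v)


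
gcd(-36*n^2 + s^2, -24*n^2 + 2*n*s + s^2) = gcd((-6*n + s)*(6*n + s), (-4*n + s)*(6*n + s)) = 6*n + s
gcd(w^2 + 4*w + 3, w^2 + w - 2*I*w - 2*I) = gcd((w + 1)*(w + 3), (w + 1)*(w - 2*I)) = w + 1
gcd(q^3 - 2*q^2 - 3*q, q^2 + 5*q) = q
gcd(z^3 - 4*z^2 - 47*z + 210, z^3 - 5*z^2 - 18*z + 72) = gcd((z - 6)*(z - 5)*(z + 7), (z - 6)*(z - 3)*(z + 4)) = z - 6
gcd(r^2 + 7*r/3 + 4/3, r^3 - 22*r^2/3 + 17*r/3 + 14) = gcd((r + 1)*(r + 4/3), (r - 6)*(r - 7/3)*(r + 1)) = r + 1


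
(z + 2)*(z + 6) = z^2 + 8*z + 12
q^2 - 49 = (q - 7)*(q + 7)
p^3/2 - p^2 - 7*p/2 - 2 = (p/2 + 1/2)*(p - 4)*(p + 1)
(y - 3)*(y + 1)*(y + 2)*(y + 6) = y^4 + 6*y^3 - 7*y^2 - 48*y - 36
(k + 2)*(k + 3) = k^2 + 5*k + 6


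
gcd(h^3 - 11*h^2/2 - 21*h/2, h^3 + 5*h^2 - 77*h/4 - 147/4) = h + 3/2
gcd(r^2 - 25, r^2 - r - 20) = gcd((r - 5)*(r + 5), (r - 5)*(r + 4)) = r - 5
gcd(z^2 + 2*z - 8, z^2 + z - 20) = 1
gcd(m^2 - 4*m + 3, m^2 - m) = m - 1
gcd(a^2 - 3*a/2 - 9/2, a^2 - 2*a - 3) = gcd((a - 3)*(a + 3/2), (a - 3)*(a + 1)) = a - 3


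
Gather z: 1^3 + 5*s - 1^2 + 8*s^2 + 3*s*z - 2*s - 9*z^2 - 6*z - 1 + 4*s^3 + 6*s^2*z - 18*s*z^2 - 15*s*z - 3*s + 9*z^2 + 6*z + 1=4*s^3 + 8*s^2 - 18*s*z^2 + z*(6*s^2 - 12*s)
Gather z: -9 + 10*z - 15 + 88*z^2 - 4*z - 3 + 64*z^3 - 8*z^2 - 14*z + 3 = 64*z^3 + 80*z^2 - 8*z - 24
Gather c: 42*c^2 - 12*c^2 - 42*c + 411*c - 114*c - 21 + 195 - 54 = 30*c^2 + 255*c + 120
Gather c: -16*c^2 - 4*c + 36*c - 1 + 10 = -16*c^2 + 32*c + 9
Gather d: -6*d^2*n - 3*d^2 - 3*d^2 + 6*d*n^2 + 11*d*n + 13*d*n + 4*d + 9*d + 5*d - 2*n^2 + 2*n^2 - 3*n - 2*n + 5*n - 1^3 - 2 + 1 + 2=d^2*(-6*n - 6) + d*(6*n^2 + 24*n + 18)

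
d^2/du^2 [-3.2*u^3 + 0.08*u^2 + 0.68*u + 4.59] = 0.16 - 19.2*u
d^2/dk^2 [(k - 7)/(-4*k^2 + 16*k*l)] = (k*(k - 4*l)*(3*k - 4*l - 7) - 4*(k - 7)*(k - 2*l)^2)/(2*k^3*(k - 4*l)^3)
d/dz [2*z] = 2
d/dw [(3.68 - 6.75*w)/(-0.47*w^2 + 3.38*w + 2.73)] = (-3.1725*w^2 + 3.4592*w - 30.8659)/(0.2209*w^4 - 3.1772*w^3 + 8.8582*w^2 + 18.4548*w + 7.4529)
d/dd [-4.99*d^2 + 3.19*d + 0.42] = 3.19 - 9.98*d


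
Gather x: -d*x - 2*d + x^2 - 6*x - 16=-2*d + x^2 + x*(-d - 6) - 16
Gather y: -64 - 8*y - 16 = -8*y - 80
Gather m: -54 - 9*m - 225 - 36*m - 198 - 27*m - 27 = -72*m - 504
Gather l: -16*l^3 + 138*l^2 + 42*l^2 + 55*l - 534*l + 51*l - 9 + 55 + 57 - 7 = -16*l^3 + 180*l^2 - 428*l + 96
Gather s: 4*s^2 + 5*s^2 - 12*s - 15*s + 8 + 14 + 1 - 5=9*s^2 - 27*s + 18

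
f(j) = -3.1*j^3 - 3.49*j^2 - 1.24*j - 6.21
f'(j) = -9.3*j^2 - 6.98*j - 1.24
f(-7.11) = 940.40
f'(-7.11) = -421.75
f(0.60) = -8.88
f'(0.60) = -8.78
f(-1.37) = -3.09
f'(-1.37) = -9.13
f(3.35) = -166.08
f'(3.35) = -128.99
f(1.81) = -38.27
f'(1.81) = -44.34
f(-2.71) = 33.22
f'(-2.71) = -50.62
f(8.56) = -2216.94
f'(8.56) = -742.43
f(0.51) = -8.16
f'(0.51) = -7.22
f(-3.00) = 49.80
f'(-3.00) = -64.00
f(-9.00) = 1982.16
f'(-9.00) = -691.72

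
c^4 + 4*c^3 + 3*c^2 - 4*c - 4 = (c - 1)*(c + 1)*(c + 2)^2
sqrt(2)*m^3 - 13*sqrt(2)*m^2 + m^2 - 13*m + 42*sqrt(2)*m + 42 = (m - 7)*(m - 6)*(sqrt(2)*m + 1)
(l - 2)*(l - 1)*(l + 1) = l^3 - 2*l^2 - l + 2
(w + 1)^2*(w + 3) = w^3 + 5*w^2 + 7*w + 3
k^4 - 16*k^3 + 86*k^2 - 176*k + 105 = (k - 7)*(k - 5)*(k - 3)*(k - 1)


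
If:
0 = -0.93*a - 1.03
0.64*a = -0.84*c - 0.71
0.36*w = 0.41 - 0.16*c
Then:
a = -1.11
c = -0.00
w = 1.14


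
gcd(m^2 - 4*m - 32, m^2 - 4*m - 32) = m^2 - 4*m - 32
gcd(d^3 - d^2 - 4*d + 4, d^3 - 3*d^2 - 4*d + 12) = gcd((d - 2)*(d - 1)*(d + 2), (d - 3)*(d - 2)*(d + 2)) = d^2 - 4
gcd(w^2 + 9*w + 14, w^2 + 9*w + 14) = w^2 + 9*w + 14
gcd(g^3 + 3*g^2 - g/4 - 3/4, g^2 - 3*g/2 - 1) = g + 1/2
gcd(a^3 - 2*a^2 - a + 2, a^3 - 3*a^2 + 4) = a^2 - a - 2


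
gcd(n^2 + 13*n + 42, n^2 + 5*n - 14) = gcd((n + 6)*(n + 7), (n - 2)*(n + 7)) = n + 7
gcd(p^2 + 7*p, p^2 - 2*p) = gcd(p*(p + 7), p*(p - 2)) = p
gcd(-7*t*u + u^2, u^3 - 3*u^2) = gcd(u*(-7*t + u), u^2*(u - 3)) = u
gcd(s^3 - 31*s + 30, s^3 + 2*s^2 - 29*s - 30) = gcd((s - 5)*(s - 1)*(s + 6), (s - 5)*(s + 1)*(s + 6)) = s^2 + s - 30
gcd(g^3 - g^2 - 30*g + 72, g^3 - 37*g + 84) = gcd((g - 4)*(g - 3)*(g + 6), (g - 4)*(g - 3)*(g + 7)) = g^2 - 7*g + 12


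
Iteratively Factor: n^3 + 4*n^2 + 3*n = (n + 1)*(n^2 + 3*n) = (n + 1)*(n + 3)*(n)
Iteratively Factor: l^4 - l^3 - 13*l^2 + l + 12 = (l - 1)*(l^3 - 13*l - 12) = (l - 1)*(l + 1)*(l^2 - l - 12) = (l - 4)*(l - 1)*(l + 1)*(l + 3)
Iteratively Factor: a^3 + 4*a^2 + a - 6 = (a + 2)*(a^2 + 2*a - 3) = (a - 1)*(a + 2)*(a + 3)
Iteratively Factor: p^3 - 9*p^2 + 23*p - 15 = (p - 3)*(p^2 - 6*p + 5) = (p - 3)*(p - 1)*(p - 5)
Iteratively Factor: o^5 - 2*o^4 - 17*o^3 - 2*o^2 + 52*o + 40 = (o + 2)*(o^4 - 4*o^3 - 9*o^2 + 16*o + 20) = (o + 2)^2*(o^3 - 6*o^2 + 3*o + 10) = (o + 1)*(o + 2)^2*(o^2 - 7*o + 10) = (o - 5)*(o + 1)*(o + 2)^2*(o - 2)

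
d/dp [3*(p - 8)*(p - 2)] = 6*p - 30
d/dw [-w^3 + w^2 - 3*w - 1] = -3*w^2 + 2*w - 3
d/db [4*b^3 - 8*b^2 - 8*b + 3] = 12*b^2 - 16*b - 8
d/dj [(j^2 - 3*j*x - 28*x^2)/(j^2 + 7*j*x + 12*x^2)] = 10*x/(j^2 + 6*j*x + 9*x^2)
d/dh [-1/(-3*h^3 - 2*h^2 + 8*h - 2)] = (-9*h^2 - 4*h + 8)/(3*h^3 + 2*h^2 - 8*h + 2)^2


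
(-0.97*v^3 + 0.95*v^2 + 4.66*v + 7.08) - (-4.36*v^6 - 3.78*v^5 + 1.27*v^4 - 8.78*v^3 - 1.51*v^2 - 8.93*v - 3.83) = 4.36*v^6 + 3.78*v^5 - 1.27*v^4 + 7.81*v^3 + 2.46*v^2 + 13.59*v + 10.91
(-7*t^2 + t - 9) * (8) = -56*t^2 + 8*t - 72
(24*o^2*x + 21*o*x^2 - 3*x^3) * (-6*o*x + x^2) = -144*o^3*x^2 - 102*o^2*x^3 + 39*o*x^4 - 3*x^5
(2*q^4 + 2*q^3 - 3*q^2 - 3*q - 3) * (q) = 2*q^5 + 2*q^4 - 3*q^3 - 3*q^2 - 3*q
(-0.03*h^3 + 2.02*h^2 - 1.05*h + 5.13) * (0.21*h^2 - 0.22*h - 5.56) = -0.0063*h^5 + 0.4308*h^4 - 0.4981*h^3 - 9.9229*h^2 + 4.7094*h - 28.5228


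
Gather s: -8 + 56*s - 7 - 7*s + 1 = 49*s - 14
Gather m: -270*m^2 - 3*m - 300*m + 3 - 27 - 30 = -270*m^2 - 303*m - 54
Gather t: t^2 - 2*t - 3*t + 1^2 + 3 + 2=t^2 - 5*t + 6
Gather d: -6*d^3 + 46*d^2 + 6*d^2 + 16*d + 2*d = -6*d^3 + 52*d^2 + 18*d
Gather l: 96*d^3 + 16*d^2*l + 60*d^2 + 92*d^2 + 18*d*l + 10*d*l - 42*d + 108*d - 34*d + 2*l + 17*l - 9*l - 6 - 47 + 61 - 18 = 96*d^3 + 152*d^2 + 32*d + l*(16*d^2 + 28*d + 10) - 10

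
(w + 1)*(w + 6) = w^2 + 7*w + 6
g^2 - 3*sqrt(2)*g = g*(g - 3*sqrt(2))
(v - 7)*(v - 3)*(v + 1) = v^3 - 9*v^2 + 11*v + 21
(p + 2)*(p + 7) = p^2 + 9*p + 14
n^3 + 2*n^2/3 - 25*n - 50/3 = (n - 5)*(n + 2/3)*(n + 5)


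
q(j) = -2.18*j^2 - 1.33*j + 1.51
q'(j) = -4.36*j - 1.33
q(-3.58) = -21.67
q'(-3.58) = 14.28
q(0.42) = 0.57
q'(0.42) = -3.16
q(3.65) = -32.39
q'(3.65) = -17.24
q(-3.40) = -19.17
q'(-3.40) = 13.49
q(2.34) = -13.54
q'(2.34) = -11.53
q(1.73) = -7.32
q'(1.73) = -8.87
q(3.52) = -30.18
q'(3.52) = -16.68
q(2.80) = -19.31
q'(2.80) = -13.54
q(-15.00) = -469.04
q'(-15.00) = 64.07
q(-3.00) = -14.12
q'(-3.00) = 11.75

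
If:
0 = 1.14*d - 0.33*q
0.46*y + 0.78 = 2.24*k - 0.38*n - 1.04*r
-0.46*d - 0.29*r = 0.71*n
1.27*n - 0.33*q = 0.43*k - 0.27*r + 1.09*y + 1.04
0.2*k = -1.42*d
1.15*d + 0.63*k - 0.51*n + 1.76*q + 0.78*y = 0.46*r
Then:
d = 0.04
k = -0.31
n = 0.52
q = 0.15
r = -1.34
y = -0.60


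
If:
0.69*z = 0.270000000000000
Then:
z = 0.39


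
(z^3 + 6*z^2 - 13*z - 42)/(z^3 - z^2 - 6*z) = (z + 7)/z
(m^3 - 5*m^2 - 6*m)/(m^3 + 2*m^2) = (m^2 - 5*m - 6)/(m*(m + 2))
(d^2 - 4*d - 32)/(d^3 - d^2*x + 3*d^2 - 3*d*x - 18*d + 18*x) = (d^2 - 4*d - 32)/(d^3 - d^2*x + 3*d^2 - 3*d*x - 18*d + 18*x)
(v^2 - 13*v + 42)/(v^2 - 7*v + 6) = (v - 7)/(v - 1)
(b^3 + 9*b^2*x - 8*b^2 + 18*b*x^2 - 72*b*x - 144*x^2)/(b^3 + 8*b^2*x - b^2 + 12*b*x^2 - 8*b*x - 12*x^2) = (b^2 + 3*b*x - 8*b - 24*x)/(b^2 + 2*b*x - b - 2*x)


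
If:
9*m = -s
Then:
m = -s/9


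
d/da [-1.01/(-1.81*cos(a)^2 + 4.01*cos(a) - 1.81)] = (3.6562*cos(a) - 4.0501)*sin(a)/(1.81*cos(a)^2 - 4.01*cos(a) + 1.81)^2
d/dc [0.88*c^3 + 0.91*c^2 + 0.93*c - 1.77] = 2.64*c^2 + 1.82*c + 0.93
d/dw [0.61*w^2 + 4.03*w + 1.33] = 1.22*w + 4.03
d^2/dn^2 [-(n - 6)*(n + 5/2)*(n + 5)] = -6*n - 3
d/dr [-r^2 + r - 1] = 1 - 2*r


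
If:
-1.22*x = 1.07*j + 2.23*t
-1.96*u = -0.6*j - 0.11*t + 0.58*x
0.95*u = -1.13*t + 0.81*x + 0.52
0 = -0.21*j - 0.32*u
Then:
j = -0.10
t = 0.20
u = 0.06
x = -0.28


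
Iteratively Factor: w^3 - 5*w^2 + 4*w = (w - 1)*(w^2 - 4*w) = (w - 4)*(w - 1)*(w)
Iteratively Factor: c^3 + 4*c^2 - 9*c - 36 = (c - 3)*(c^2 + 7*c + 12) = (c - 3)*(c + 3)*(c + 4)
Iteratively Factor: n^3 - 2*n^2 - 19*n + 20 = (n + 4)*(n^2 - 6*n + 5) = (n - 1)*(n + 4)*(n - 5)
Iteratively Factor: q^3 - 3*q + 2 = (q - 1)*(q^2 + q - 2) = (q - 1)^2*(q + 2)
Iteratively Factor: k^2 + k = (k)*(k + 1)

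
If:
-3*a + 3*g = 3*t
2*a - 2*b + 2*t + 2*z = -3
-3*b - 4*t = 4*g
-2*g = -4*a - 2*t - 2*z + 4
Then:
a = 2 - z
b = 4*z/11 + 20/11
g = 7/22 - 7*z/11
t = 4*z/11 - 37/22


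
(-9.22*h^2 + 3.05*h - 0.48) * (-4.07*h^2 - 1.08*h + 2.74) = 37.5254*h^4 - 2.4559*h^3 - 26.6032*h^2 + 8.8754*h - 1.3152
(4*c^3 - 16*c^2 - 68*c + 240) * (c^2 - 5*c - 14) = 4*c^5 - 36*c^4 - 44*c^3 + 804*c^2 - 248*c - 3360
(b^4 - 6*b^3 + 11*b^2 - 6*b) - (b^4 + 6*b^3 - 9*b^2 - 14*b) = -12*b^3 + 20*b^2 + 8*b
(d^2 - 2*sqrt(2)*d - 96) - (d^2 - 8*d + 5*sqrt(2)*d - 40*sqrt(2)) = -7*sqrt(2)*d + 8*d - 96 + 40*sqrt(2)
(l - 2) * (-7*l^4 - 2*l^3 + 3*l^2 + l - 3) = -7*l^5 + 12*l^4 + 7*l^3 - 5*l^2 - 5*l + 6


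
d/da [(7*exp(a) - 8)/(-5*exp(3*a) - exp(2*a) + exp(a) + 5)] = ((7*exp(a) - 8)*(15*exp(2*a) + 2*exp(a) - 1) - 35*exp(3*a) - 7*exp(2*a) + 7*exp(a) + 35)*exp(a)/(5*exp(3*a) + exp(2*a) - exp(a) - 5)^2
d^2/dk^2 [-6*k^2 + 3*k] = -12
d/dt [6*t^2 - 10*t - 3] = 12*t - 10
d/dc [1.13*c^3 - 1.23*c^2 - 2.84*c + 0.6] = 3.39*c^2 - 2.46*c - 2.84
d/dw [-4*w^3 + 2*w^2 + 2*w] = -12*w^2 + 4*w + 2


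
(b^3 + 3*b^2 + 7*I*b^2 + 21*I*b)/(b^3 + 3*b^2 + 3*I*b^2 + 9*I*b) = (b + 7*I)/(b + 3*I)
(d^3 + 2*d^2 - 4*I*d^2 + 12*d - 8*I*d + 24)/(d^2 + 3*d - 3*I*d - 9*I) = (d^3 + d^2*(2 - 4*I) + d*(12 - 8*I) + 24)/(d^2 + d*(3 - 3*I) - 9*I)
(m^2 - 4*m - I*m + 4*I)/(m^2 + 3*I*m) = (m^2 - 4*m - I*m + 4*I)/(m*(m + 3*I))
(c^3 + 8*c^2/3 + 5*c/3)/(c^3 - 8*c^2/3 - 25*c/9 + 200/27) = 9*c*(c + 1)/(9*c^2 - 39*c + 40)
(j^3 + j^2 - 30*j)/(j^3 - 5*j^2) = (j + 6)/j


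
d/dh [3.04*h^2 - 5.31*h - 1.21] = 6.08*h - 5.31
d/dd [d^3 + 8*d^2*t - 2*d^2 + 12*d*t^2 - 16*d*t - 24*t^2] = 3*d^2 + 16*d*t - 4*d + 12*t^2 - 16*t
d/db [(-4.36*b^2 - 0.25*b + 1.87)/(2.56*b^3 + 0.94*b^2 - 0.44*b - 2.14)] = (11.1616*b^4 + 1.28*b^3 - 12.2082*b^2 + 15.1452*b + 1.3578)/(6.5536*b^6 + 4.8128*b^5 - 1.3692*b^4 - 11.784*b^3 - 3.8296*b^2 + 1.8832*b + 4.5796)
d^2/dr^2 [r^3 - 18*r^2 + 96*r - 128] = 6*r - 36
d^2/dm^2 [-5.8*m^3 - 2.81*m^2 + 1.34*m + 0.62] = -34.8*m - 5.62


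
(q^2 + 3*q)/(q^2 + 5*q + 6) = q/(q + 2)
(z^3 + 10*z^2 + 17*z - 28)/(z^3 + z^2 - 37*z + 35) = (z + 4)/(z - 5)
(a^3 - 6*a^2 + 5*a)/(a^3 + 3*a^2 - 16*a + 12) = a*(a - 5)/(a^2 + 4*a - 12)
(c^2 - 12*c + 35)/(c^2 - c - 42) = (c - 5)/(c + 6)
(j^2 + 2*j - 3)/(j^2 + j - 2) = (j + 3)/(j + 2)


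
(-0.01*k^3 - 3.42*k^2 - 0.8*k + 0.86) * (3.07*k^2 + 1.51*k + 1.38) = -0.0307*k^5 - 10.5145*k^4 - 7.634*k^3 - 3.2874*k^2 + 0.1946*k + 1.1868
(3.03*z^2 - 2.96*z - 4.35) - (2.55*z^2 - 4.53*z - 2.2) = 0.48*z^2 + 1.57*z - 2.15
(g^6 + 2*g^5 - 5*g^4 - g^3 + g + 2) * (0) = 0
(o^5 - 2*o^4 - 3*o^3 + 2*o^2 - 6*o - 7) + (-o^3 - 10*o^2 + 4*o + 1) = o^5 - 2*o^4 - 4*o^3 - 8*o^2 - 2*o - 6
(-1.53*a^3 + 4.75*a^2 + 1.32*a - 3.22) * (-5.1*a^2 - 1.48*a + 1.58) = 7.803*a^5 - 21.9606*a^4 - 16.1794*a^3 + 21.9734*a^2 + 6.8512*a - 5.0876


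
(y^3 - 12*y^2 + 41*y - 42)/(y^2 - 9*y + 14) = y - 3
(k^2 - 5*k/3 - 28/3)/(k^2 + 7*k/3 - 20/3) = (3*k^2 - 5*k - 28)/(3*k^2 + 7*k - 20)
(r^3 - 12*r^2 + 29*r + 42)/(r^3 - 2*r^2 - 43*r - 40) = (r^2 - 13*r + 42)/(r^2 - 3*r - 40)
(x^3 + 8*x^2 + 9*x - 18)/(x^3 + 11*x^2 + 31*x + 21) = (x^2 + 5*x - 6)/(x^2 + 8*x + 7)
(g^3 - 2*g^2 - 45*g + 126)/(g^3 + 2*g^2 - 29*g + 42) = (g - 6)/(g - 2)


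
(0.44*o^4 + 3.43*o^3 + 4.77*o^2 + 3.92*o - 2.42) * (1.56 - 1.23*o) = -0.5412*o^5 - 3.5325*o^4 - 0.516299999999999*o^3 + 2.6196*o^2 + 9.0918*o - 3.7752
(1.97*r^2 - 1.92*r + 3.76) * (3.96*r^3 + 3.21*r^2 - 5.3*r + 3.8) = 7.8012*r^5 - 1.2795*r^4 - 1.7146*r^3 + 29.7316*r^2 - 27.224*r + 14.288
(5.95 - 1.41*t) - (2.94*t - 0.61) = 6.56 - 4.35*t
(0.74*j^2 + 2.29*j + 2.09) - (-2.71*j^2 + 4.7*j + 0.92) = 3.45*j^2 - 2.41*j + 1.17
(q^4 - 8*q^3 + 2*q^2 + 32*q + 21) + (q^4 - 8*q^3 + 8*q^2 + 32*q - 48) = 2*q^4 - 16*q^3 + 10*q^2 + 64*q - 27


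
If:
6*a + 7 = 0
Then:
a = -7/6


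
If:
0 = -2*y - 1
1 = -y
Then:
No Solution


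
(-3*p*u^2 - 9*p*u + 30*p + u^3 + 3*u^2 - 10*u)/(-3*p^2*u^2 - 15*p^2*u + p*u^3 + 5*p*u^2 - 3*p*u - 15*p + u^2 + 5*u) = (u - 2)/(p*u + 1)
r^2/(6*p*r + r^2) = r/(6*p + r)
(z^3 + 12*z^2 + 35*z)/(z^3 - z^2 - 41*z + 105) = z*(z + 5)/(z^2 - 8*z + 15)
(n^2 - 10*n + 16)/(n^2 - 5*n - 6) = (-n^2 + 10*n - 16)/(-n^2 + 5*n + 6)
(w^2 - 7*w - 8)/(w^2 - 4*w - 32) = (w + 1)/(w + 4)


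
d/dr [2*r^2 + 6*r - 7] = 4*r + 6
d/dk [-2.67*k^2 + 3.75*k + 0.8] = 3.75 - 5.34*k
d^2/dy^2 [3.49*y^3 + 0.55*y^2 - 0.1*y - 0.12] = 20.94*y + 1.1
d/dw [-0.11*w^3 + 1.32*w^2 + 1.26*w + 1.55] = -0.33*w^2 + 2.64*w + 1.26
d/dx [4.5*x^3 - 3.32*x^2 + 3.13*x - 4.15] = 13.5*x^2 - 6.64*x + 3.13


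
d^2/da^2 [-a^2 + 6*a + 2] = -2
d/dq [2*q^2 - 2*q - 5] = 4*q - 2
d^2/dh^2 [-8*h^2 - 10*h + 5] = -16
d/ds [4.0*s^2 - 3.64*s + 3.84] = 8.0*s - 3.64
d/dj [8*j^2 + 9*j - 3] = 16*j + 9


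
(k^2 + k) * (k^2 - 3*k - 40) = k^4 - 2*k^3 - 43*k^2 - 40*k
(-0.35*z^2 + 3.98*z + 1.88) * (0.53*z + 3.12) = -0.1855*z^3 + 1.0174*z^2 + 13.414*z + 5.8656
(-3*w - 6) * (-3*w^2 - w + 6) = 9*w^3 + 21*w^2 - 12*w - 36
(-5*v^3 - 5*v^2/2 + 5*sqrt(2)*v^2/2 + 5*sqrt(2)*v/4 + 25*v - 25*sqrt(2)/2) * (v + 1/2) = -5*v^4 - 5*v^3 + 5*sqrt(2)*v^3/2 + 5*sqrt(2)*v^2/2 + 95*v^2/4 - 95*sqrt(2)*v/8 + 25*v/2 - 25*sqrt(2)/4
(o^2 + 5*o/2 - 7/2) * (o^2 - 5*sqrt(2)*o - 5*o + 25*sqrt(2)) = o^4 - 5*sqrt(2)*o^3 - 5*o^3/2 - 16*o^2 + 25*sqrt(2)*o^2/2 + 35*o/2 + 80*sqrt(2)*o - 175*sqrt(2)/2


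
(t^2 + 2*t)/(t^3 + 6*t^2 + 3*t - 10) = t/(t^2 + 4*t - 5)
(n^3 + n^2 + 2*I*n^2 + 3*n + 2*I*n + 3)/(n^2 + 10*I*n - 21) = (n^2 + n*(1 - I) - I)/(n + 7*I)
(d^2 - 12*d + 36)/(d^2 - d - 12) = (-d^2 + 12*d - 36)/(-d^2 + d + 12)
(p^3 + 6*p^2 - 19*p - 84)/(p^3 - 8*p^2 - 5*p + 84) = (p + 7)/(p - 7)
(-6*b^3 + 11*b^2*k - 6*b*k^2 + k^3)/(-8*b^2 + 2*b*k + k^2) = (3*b^2 - 4*b*k + k^2)/(4*b + k)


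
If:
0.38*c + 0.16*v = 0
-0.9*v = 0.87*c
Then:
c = 0.00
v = 0.00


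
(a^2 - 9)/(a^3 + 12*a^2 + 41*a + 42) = (a - 3)/(a^2 + 9*a + 14)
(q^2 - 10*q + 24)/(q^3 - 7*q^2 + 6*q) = (q - 4)/(q*(q - 1))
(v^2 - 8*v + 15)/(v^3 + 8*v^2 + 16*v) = (v^2 - 8*v + 15)/(v*(v^2 + 8*v + 16))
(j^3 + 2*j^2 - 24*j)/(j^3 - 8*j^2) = (j^2 + 2*j - 24)/(j*(j - 8))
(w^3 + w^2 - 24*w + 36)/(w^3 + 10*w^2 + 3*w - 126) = (w - 2)/(w + 7)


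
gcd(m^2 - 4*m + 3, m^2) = 1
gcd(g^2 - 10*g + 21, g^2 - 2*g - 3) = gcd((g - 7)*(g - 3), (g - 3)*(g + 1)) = g - 3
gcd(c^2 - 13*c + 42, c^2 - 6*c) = c - 6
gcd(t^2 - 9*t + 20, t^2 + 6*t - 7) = 1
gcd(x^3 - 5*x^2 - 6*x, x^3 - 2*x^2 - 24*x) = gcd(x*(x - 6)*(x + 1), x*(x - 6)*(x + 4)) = x^2 - 6*x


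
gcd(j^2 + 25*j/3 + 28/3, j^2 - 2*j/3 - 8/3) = j + 4/3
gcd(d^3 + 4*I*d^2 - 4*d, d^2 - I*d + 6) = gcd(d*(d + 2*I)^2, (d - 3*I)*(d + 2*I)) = d + 2*I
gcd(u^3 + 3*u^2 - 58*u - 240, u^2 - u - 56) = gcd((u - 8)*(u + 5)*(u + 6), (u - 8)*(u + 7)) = u - 8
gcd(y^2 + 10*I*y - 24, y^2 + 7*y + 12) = 1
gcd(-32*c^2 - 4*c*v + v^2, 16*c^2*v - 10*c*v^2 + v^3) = -8*c + v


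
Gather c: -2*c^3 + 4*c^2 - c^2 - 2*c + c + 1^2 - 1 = -2*c^3 + 3*c^2 - c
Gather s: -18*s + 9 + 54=63 - 18*s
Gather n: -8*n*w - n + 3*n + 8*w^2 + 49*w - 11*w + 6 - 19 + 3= n*(2 - 8*w) + 8*w^2 + 38*w - 10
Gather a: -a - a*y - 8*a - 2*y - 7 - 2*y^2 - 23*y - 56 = a*(-y - 9) - 2*y^2 - 25*y - 63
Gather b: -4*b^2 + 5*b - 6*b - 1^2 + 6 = -4*b^2 - b + 5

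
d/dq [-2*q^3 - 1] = -6*q^2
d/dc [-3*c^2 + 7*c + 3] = 7 - 6*c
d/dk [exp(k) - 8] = exp(k)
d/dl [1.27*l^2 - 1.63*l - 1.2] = 2.54*l - 1.63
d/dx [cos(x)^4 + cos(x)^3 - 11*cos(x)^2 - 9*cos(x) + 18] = (-4*cos(x)^3 - 3*cos(x)^2 + 22*cos(x) + 9)*sin(x)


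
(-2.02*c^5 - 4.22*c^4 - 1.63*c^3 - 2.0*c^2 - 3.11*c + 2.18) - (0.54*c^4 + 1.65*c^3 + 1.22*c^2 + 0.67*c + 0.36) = -2.02*c^5 - 4.76*c^4 - 3.28*c^3 - 3.22*c^2 - 3.78*c + 1.82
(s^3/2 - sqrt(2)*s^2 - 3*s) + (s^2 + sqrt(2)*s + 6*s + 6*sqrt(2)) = s^3/2 - sqrt(2)*s^2 + s^2 + sqrt(2)*s + 3*s + 6*sqrt(2)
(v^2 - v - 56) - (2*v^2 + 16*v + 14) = -v^2 - 17*v - 70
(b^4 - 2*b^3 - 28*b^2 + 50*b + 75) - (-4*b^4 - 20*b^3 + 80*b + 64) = 5*b^4 + 18*b^3 - 28*b^2 - 30*b + 11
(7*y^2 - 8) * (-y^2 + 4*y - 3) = -7*y^4 + 28*y^3 - 13*y^2 - 32*y + 24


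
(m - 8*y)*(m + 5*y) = m^2 - 3*m*y - 40*y^2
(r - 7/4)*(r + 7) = r^2 + 21*r/4 - 49/4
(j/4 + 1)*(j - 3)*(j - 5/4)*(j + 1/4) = j^4/4 - 213*j^2/64 + 187*j/64 + 15/16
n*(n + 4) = n^2 + 4*n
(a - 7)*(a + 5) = a^2 - 2*a - 35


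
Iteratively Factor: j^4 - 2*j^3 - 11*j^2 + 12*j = (j - 4)*(j^3 + 2*j^2 - 3*j) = (j - 4)*(j - 1)*(j^2 + 3*j) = (j - 4)*(j - 1)*(j + 3)*(j)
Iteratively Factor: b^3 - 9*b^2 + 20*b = (b - 4)*(b^2 - 5*b) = b*(b - 4)*(b - 5)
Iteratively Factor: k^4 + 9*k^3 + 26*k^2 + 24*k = (k + 2)*(k^3 + 7*k^2 + 12*k) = (k + 2)*(k + 3)*(k^2 + 4*k) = k*(k + 2)*(k + 3)*(k + 4)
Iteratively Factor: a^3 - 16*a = (a)*(a^2 - 16) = a*(a - 4)*(a + 4)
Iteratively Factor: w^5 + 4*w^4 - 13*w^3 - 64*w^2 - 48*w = (w)*(w^4 + 4*w^3 - 13*w^2 - 64*w - 48) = w*(w + 3)*(w^3 + w^2 - 16*w - 16) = w*(w + 1)*(w + 3)*(w^2 - 16) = w*(w - 4)*(w + 1)*(w + 3)*(w + 4)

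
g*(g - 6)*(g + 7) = g^3 + g^2 - 42*g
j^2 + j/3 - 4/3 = (j - 1)*(j + 4/3)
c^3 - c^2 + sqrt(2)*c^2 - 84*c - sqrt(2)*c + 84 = (c - 1)*(c - 6*sqrt(2))*(c + 7*sqrt(2))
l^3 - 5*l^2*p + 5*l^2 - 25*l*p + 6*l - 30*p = (l + 2)*(l + 3)*(l - 5*p)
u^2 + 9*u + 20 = (u + 4)*(u + 5)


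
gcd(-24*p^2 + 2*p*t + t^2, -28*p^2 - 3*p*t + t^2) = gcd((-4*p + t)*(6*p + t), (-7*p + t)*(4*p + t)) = 1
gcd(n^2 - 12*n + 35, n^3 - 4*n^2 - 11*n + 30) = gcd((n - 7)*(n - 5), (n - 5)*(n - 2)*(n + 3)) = n - 5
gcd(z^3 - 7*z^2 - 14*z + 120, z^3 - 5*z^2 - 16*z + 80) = z^2 - z - 20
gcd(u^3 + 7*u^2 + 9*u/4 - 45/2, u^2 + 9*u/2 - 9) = u^2 + 9*u/2 - 9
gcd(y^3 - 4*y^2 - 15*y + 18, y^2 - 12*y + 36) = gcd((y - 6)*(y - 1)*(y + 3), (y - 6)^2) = y - 6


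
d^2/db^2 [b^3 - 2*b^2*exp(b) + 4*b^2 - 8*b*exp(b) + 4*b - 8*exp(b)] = -2*b^2*exp(b) - 16*b*exp(b) + 6*b - 28*exp(b) + 8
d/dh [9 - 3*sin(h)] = -3*cos(h)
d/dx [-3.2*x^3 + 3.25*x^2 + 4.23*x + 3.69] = -9.6*x^2 + 6.5*x + 4.23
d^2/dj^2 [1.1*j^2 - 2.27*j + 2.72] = 2.20000000000000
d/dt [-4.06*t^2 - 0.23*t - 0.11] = -8.12*t - 0.23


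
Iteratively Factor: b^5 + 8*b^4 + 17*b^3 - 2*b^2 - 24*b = (b - 1)*(b^4 + 9*b^3 + 26*b^2 + 24*b) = (b - 1)*(b + 4)*(b^3 + 5*b^2 + 6*b) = b*(b - 1)*(b + 4)*(b^2 + 5*b + 6) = b*(b - 1)*(b + 3)*(b + 4)*(b + 2)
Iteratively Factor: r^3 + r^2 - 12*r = (r - 3)*(r^2 + 4*r) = (r - 3)*(r + 4)*(r)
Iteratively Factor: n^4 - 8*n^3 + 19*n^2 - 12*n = (n - 1)*(n^3 - 7*n^2 + 12*n) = (n - 4)*(n - 1)*(n^2 - 3*n) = n*(n - 4)*(n - 1)*(n - 3)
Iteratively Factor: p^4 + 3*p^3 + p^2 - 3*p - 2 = (p + 1)*(p^3 + 2*p^2 - p - 2) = (p + 1)^2*(p^2 + p - 2) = (p - 1)*(p + 1)^2*(p + 2)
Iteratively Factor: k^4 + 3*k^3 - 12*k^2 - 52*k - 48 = (k - 4)*(k^3 + 7*k^2 + 16*k + 12) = (k - 4)*(k + 2)*(k^2 + 5*k + 6) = (k - 4)*(k + 2)^2*(k + 3)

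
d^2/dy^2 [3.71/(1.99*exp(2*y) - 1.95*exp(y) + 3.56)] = ((7.2345 - 29.5316*exp(y))*(1.99*exp(2*y) - 1.95*exp(y) + 3.56) + 3.71*(3.98*exp(y) - 1.95)*(7.96*exp(y) - 3.9)*exp(y))*exp(y)/(1.99*exp(2*y) - 1.95*exp(y) + 3.56)^3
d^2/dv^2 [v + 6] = 0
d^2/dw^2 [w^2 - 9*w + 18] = 2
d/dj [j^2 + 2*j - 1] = 2*j + 2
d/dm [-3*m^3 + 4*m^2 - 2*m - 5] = -9*m^2 + 8*m - 2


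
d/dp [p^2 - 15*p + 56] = 2*p - 15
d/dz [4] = 0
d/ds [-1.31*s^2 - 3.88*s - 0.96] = -2.62*s - 3.88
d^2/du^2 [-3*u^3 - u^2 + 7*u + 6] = -18*u - 2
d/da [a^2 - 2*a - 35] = 2*a - 2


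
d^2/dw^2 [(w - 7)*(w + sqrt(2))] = 2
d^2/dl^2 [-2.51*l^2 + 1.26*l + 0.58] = -5.02000000000000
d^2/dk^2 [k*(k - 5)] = 2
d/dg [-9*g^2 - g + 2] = -18*g - 1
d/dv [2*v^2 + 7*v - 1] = 4*v + 7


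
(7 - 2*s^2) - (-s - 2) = -2*s^2 + s + 9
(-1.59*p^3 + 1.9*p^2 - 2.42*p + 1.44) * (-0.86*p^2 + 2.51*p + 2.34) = 1.3674*p^5 - 5.6249*p^4 + 3.1296*p^3 - 2.8666*p^2 - 2.0484*p + 3.3696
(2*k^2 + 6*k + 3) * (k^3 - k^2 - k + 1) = 2*k^5 + 4*k^4 - 5*k^3 - 7*k^2 + 3*k + 3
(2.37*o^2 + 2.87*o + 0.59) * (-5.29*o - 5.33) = -12.5373*o^3 - 27.8144*o^2 - 18.4182*o - 3.1447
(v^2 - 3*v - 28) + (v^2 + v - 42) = 2*v^2 - 2*v - 70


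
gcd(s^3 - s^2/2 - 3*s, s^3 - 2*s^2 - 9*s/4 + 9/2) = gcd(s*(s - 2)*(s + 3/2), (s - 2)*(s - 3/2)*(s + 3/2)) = s^2 - s/2 - 3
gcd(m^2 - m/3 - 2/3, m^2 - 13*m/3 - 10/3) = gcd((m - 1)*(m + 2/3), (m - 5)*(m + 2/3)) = m + 2/3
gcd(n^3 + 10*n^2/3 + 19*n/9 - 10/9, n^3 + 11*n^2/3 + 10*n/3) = n^2 + 11*n/3 + 10/3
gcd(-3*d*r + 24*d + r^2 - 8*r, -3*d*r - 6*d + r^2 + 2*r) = -3*d + r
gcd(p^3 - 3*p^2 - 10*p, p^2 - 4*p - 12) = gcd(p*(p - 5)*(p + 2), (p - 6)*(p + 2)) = p + 2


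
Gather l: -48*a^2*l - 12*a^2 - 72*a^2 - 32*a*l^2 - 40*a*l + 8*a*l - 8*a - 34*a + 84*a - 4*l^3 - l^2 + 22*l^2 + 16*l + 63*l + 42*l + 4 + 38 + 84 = -84*a^2 + 42*a - 4*l^3 + l^2*(21 - 32*a) + l*(-48*a^2 - 32*a + 121) + 126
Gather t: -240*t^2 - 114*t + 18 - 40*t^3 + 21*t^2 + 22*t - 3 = -40*t^3 - 219*t^2 - 92*t + 15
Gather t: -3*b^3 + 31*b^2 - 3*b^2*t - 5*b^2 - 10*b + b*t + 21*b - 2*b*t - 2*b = -3*b^3 + 26*b^2 + 9*b + t*(-3*b^2 - b)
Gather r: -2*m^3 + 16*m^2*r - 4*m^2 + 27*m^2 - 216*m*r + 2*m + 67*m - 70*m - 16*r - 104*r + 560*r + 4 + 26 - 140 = -2*m^3 + 23*m^2 - m + r*(16*m^2 - 216*m + 440) - 110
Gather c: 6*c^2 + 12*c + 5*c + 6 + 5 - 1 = 6*c^2 + 17*c + 10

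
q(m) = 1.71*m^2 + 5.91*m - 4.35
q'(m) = 3.42*m + 5.91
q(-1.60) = -9.43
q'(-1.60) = 0.44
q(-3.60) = -3.46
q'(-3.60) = -6.40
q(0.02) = -4.23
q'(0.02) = 5.98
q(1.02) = 3.46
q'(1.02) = 9.40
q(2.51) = 21.26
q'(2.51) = 14.49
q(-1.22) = -9.02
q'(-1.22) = 1.74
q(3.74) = 41.67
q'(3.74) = 18.70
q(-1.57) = -9.41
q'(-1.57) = 0.54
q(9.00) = 187.35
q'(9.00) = 36.69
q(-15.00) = 291.75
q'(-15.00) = -45.39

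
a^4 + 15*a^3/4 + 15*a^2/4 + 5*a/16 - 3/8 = (a - 1/4)*(a + 1/2)*(a + 3/2)*(a + 2)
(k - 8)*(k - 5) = k^2 - 13*k + 40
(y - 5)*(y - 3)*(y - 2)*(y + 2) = y^4 - 8*y^3 + 11*y^2 + 32*y - 60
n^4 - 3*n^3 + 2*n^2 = n^2*(n - 2)*(n - 1)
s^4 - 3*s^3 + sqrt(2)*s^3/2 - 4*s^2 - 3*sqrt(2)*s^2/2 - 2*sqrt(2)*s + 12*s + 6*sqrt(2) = (s - 3)*(s - 2)*(s + 2)*(s + sqrt(2)/2)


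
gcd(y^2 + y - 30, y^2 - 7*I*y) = 1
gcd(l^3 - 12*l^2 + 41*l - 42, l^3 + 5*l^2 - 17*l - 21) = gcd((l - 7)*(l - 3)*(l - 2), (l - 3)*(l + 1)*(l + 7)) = l - 3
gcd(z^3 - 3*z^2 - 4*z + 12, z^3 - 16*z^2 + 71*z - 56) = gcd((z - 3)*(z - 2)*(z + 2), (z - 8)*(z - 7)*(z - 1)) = 1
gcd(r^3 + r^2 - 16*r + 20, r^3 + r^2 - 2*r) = 1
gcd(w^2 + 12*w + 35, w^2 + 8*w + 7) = w + 7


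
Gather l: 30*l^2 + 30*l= 30*l^2 + 30*l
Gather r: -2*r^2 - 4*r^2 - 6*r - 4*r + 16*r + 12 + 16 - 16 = -6*r^2 + 6*r + 12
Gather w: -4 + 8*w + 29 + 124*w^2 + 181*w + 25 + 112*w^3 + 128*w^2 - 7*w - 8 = 112*w^3 + 252*w^2 + 182*w + 42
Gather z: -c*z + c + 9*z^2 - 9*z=c + 9*z^2 + z*(-c - 9)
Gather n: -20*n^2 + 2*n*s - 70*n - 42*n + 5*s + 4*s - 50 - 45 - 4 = -20*n^2 + n*(2*s - 112) + 9*s - 99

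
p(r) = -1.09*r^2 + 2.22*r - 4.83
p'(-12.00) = 28.38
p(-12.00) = -188.43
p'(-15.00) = 34.92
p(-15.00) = -283.38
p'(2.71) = -3.69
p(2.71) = -6.82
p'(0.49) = 1.15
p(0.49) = -4.00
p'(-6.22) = 15.78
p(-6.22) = -60.81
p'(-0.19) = 2.63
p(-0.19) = -5.29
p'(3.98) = -6.46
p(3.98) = -13.26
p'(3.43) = -5.26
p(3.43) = -10.04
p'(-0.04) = 2.31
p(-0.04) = -4.92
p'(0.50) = 1.13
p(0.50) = -3.99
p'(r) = 2.22 - 2.18*r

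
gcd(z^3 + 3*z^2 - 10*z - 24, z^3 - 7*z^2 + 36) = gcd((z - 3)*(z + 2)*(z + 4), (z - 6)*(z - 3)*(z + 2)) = z^2 - z - 6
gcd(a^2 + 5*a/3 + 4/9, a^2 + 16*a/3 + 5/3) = a + 1/3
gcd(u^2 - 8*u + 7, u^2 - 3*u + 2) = u - 1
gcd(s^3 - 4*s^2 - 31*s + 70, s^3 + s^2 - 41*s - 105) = s^2 - 2*s - 35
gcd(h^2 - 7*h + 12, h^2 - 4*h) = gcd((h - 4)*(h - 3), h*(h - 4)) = h - 4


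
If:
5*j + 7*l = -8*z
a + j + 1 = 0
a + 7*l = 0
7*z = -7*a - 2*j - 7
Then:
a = -75/82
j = -7/82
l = 75/574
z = -5/82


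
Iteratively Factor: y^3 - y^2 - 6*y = (y - 3)*(y^2 + 2*y) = (y - 3)*(y + 2)*(y)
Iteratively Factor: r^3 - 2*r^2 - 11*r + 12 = (r - 1)*(r^2 - r - 12) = (r - 1)*(r + 3)*(r - 4)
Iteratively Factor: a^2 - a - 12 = (a - 4)*(a + 3)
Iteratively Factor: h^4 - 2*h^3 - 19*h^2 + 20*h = (h)*(h^3 - 2*h^2 - 19*h + 20) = h*(h - 5)*(h^2 + 3*h - 4) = h*(h - 5)*(h + 4)*(h - 1)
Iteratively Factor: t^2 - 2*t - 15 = (t + 3)*(t - 5)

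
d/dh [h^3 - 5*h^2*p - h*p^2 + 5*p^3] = 3*h^2 - 10*h*p - p^2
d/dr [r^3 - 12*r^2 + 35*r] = 3*r^2 - 24*r + 35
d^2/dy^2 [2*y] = 0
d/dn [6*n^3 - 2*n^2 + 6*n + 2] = 18*n^2 - 4*n + 6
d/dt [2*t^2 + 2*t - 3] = 4*t + 2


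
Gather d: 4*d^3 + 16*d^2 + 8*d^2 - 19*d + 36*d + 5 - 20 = 4*d^3 + 24*d^2 + 17*d - 15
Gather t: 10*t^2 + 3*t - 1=10*t^2 + 3*t - 1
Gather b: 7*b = 7*b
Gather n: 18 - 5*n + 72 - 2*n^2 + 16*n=-2*n^2 + 11*n + 90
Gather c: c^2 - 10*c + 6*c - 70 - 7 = c^2 - 4*c - 77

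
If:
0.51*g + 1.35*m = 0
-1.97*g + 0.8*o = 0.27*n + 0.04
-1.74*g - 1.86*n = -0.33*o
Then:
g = 0.437922614575507*o - 0.0232907588279489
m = 0.0087987311127807 - 0.165437432172969*o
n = 0.0217881292261458 - 0.2322501878287*o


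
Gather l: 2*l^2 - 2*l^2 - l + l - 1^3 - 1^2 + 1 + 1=0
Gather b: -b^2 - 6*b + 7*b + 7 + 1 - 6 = -b^2 + b + 2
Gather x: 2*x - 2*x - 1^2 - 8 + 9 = 0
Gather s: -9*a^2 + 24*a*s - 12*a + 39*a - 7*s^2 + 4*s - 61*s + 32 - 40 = -9*a^2 + 27*a - 7*s^2 + s*(24*a - 57) - 8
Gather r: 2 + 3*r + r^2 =r^2 + 3*r + 2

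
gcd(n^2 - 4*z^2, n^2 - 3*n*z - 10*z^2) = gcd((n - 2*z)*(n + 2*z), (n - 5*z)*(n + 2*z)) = n + 2*z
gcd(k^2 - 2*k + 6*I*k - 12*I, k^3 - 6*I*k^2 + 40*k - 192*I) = k + 6*I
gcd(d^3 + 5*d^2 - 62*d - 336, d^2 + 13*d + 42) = d^2 + 13*d + 42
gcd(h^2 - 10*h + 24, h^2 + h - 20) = h - 4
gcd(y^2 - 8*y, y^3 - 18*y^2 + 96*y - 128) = y - 8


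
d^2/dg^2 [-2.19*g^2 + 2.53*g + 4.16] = -4.38000000000000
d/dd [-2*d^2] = -4*d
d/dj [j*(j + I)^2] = (j + I)*(3*j + I)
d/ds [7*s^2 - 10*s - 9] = 14*s - 10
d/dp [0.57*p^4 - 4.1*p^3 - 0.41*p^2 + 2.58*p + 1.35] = 2.28*p^3 - 12.3*p^2 - 0.82*p + 2.58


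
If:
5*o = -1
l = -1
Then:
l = -1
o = -1/5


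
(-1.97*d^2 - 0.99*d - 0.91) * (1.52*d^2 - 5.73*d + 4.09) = -2.9944*d^4 + 9.7833*d^3 - 3.7678*d^2 + 1.1652*d - 3.7219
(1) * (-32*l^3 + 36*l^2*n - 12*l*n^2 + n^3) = -32*l^3 + 36*l^2*n - 12*l*n^2 + n^3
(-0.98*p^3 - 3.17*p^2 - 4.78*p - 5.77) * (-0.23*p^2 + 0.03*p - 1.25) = 0.2254*p^5 + 0.6997*p^4 + 2.2293*p^3 + 5.1462*p^2 + 5.8019*p + 7.2125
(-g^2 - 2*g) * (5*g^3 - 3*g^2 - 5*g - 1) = -5*g^5 - 7*g^4 + 11*g^3 + 11*g^2 + 2*g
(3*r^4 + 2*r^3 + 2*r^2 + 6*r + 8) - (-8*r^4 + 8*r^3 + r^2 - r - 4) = 11*r^4 - 6*r^3 + r^2 + 7*r + 12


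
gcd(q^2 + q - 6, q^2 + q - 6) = q^2 + q - 6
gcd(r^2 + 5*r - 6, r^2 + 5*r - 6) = r^2 + 5*r - 6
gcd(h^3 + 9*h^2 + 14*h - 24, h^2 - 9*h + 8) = h - 1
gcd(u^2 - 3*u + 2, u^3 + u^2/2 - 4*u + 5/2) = u - 1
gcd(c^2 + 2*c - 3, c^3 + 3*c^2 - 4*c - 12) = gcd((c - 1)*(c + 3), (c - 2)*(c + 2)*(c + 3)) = c + 3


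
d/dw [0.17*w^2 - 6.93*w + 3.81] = 0.34*w - 6.93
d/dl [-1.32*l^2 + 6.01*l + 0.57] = 6.01 - 2.64*l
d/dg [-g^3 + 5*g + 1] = 5 - 3*g^2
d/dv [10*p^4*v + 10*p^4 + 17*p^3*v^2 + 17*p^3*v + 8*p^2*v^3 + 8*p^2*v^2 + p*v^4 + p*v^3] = p*(10*p^3 + 34*p^2*v + 17*p^2 + 24*p*v^2 + 16*p*v + 4*v^3 + 3*v^2)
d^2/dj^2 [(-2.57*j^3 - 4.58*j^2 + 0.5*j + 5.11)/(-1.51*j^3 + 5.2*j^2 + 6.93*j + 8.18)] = (1.4210854715202e-14*j^7 + 61.2449960000001*j^6 + 154.519206*j^5 + 552.228744*j^4 + 1094.595822*j^3 - 877.091334*j^2 - 324.17274*j + 613.508426)/(3.442951*j^9 - 35.56956*j^8 + 75.087921*j^7 + 129.924506*j^6 + 40.7673569999999*j^5 - 899.162196*j^4 - 1798.346265*j^3 - 2222.364486*j^2 - 1391.108796*j - 547.343432)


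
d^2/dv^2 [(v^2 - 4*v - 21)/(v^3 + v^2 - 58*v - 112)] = 2*(v^6 - 12*v^5 + 36*v^4 + 438*v^3 + 1239*v^2 - 4746*v - 34468)/(v^9 + 3*v^8 - 171*v^7 - 683*v^6 + 9246*v^5 + 48732*v^4 - 118504*v^3 - 1092672*v^2 - 2182656*v - 1404928)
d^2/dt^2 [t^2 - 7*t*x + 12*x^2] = 2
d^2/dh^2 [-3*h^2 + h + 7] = -6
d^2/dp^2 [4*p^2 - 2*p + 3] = 8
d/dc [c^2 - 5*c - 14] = 2*c - 5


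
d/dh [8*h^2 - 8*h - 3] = 16*h - 8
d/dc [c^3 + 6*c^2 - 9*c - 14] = 3*c^2 + 12*c - 9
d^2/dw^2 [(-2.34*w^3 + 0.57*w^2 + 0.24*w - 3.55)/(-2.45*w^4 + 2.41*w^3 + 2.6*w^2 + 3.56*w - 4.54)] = (28.0916999999999*w^9 - 20.5285500000001*w^8 + 92.34099*w^7 + 691.375586*w^6 - 1432.803858*w^5 + 307.538724*w^4 + 324.114844*w^3 - 445.907328*w^2 + 702.593724*w + 142.535784)/(14.706125*w^12 - 43.398075*w^11 - 4.12996500000001*w^10 + 14.005979*w^9 + 212.25699*w^8 - 135.680688*w^7 - 152.679278*w^6 - 230.728368*w^5 + 378.420684*w^4 + 57.993556*w^3 + 11.843952*w^2 - 220.131888*w + 93.576664)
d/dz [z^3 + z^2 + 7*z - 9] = 3*z^2 + 2*z + 7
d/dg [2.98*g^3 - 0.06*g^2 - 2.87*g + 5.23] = 8.94*g^2 - 0.12*g - 2.87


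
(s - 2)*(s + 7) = s^2 + 5*s - 14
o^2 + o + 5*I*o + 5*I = (o + 1)*(o + 5*I)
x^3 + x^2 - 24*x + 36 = (x - 3)*(x - 2)*(x + 6)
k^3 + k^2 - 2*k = k*(k - 1)*(k + 2)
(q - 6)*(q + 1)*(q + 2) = q^3 - 3*q^2 - 16*q - 12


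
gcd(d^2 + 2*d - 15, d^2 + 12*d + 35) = d + 5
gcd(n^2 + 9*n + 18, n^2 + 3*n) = n + 3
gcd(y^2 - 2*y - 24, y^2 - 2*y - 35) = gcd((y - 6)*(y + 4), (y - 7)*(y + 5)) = 1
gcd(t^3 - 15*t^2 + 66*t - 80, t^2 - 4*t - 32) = t - 8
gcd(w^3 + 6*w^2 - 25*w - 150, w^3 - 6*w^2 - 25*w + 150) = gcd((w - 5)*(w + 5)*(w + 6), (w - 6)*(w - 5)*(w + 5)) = w^2 - 25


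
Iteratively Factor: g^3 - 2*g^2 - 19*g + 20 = (g - 5)*(g^2 + 3*g - 4) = (g - 5)*(g - 1)*(g + 4)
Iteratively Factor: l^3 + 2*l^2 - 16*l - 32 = (l + 4)*(l^2 - 2*l - 8) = (l + 2)*(l + 4)*(l - 4)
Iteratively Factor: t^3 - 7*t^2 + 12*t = (t)*(t^2 - 7*t + 12) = t*(t - 4)*(t - 3)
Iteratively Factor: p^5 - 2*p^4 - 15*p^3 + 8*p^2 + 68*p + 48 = (p - 3)*(p^4 + p^3 - 12*p^2 - 28*p - 16) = (p - 3)*(p + 1)*(p^3 - 12*p - 16) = (p - 4)*(p - 3)*(p + 1)*(p^2 + 4*p + 4) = (p - 4)*(p - 3)*(p + 1)*(p + 2)*(p + 2)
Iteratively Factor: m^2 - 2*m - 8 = (m + 2)*(m - 4)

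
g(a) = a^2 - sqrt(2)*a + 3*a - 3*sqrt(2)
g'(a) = 2*a - sqrt(2) + 3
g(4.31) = 21.17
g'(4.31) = 10.21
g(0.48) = -3.25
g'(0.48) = 2.55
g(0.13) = -4.02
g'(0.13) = 1.85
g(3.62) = 14.60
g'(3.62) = 8.83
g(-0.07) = -4.35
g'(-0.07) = 1.45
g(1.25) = -0.70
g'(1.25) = 4.09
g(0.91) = -1.97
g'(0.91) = 3.41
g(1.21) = -0.86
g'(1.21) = 4.01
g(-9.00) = 62.49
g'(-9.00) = -16.41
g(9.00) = 91.03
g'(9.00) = 19.59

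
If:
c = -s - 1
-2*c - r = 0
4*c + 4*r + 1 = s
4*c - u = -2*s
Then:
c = 2/3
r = -4/3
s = -5/3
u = -2/3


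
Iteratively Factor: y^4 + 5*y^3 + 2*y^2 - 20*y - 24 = (y + 2)*(y^3 + 3*y^2 - 4*y - 12) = (y - 2)*(y + 2)*(y^2 + 5*y + 6) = (y - 2)*(y + 2)*(y + 3)*(y + 2)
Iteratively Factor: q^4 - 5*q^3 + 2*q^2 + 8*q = (q - 4)*(q^3 - q^2 - 2*q) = (q - 4)*(q - 2)*(q^2 + q) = q*(q - 4)*(q - 2)*(q + 1)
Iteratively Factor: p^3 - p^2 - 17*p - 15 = (p - 5)*(p^2 + 4*p + 3) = (p - 5)*(p + 3)*(p + 1)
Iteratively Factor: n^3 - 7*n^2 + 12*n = (n)*(n^2 - 7*n + 12) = n*(n - 3)*(n - 4)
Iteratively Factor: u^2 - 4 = (u - 2)*(u + 2)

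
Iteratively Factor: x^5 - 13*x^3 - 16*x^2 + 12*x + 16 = (x + 2)*(x^4 - 2*x^3 - 9*x^2 + 2*x + 8) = (x - 1)*(x + 2)*(x^3 - x^2 - 10*x - 8) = (x - 4)*(x - 1)*(x + 2)*(x^2 + 3*x + 2) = (x - 4)*(x - 1)*(x + 2)^2*(x + 1)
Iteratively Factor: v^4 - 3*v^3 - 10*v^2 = (v)*(v^3 - 3*v^2 - 10*v) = v*(v - 5)*(v^2 + 2*v) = v^2*(v - 5)*(v + 2)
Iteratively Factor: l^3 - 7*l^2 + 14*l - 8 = (l - 1)*(l^2 - 6*l + 8) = (l - 2)*(l - 1)*(l - 4)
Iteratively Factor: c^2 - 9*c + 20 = (c - 4)*(c - 5)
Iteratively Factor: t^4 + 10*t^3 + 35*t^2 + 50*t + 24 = (t + 1)*(t^3 + 9*t^2 + 26*t + 24) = (t + 1)*(t + 2)*(t^2 + 7*t + 12) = (t + 1)*(t + 2)*(t + 3)*(t + 4)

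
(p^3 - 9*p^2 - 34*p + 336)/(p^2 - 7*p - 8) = (p^2 - p - 42)/(p + 1)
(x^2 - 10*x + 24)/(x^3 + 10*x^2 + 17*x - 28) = (x^2 - 10*x + 24)/(x^3 + 10*x^2 + 17*x - 28)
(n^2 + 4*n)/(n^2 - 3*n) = (n + 4)/(n - 3)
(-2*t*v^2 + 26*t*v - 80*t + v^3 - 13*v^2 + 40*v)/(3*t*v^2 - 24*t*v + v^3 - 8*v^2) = (-2*t*v + 10*t + v^2 - 5*v)/(v*(3*t + v))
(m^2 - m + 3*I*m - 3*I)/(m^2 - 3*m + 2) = (m + 3*I)/(m - 2)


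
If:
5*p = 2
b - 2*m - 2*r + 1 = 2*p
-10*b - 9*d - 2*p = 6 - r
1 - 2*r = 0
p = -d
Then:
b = -27/100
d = -2/5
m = -107/200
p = 2/5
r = 1/2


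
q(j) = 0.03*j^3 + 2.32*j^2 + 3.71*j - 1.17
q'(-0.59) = 1.00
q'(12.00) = 72.35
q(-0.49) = -2.43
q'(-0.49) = 1.46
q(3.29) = 37.22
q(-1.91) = -0.00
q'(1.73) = 12.01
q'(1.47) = 10.73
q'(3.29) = 19.95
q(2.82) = 28.41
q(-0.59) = -2.56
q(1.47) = 9.39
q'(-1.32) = -2.26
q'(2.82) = 17.51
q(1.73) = 12.35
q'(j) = 0.09*j^2 + 4.64*j + 3.71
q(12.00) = 429.27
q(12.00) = 429.27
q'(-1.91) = -4.82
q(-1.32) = -2.09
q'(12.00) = 72.35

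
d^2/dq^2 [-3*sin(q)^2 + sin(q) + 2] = -sin(q) - 6*cos(2*q)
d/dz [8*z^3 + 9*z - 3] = 24*z^2 + 9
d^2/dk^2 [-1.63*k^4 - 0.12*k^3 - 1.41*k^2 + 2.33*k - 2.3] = -19.56*k^2 - 0.72*k - 2.82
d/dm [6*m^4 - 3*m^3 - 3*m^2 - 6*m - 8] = 24*m^3 - 9*m^2 - 6*m - 6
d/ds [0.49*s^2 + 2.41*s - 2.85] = 0.98*s + 2.41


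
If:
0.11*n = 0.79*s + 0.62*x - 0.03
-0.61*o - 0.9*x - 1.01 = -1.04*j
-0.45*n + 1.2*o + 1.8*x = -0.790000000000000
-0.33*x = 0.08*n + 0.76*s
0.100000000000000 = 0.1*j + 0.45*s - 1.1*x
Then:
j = 0.54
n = -0.20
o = -0.69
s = 0.03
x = -0.03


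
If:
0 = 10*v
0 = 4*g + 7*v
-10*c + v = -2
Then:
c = 1/5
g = 0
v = 0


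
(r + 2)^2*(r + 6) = r^3 + 10*r^2 + 28*r + 24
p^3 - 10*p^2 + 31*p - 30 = (p - 5)*(p - 3)*(p - 2)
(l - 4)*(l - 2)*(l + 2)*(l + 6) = l^4 + 2*l^3 - 28*l^2 - 8*l + 96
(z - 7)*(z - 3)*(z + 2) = z^3 - 8*z^2 + z + 42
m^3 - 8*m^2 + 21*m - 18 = (m - 3)^2*(m - 2)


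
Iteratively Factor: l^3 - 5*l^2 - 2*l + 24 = (l - 4)*(l^2 - l - 6) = (l - 4)*(l + 2)*(l - 3)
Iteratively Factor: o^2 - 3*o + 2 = (o - 1)*(o - 2)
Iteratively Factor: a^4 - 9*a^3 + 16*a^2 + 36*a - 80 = (a - 4)*(a^3 - 5*a^2 - 4*a + 20) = (a - 4)*(a + 2)*(a^2 - 7*a + 10) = (a - 4)*(a - 2)*(a + 2)*(a - 5)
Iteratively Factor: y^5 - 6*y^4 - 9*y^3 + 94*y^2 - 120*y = (y)*(y^4 - 6*y^3 - 9*y^2 + 94*y - 120) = y*(y - 5)*(y^3 - y^2 - 14*y + 24) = y*(y - 5)*(y - 3)*(y^2 + 2*y - 8) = y*(y - 5)*(y - 3)*(y + 4)*(y - 2)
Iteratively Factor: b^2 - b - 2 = (b - 2)*(b + 1)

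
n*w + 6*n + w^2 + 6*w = (n + w)*(w + 6)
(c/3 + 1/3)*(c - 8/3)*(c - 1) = c^3/3 - 8*c^2/9 - c/3 + 8/9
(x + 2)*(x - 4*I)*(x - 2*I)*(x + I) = x^4 + 2*x^3 - 5*I*x^3 - 2*x^2 - 10*I*x^2 - 4*x - 8*I*x - 16*I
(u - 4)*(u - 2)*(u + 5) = u^3 - u^2 - 22*u + 40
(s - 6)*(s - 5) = s^2 - 11*s + 30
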